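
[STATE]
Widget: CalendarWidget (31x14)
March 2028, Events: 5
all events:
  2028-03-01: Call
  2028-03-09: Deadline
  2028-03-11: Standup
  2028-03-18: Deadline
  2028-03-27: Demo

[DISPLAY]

           March 2028          
Mo Tu We Th Fr Sa Su           
       1*  2  3  4  5          
 6  7  8  9* 10 11* 12         
13 14 15 16 17 18* 19          
20 21 22 23 24 25 26           
27* 28 29 30 31                
                               
                               
                               
                               
                               
                               
                               


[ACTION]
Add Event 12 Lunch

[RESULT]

           March 2028          
Mo Tu We Th Fr Sa Su           
       1*  2  3  4  5          
 6  7  8  9* 10 11* 12*        
13 14 15 16 17 18* 19          
20 21 22 23 24 25 26           
27* 28 29 30 31                
                               
                               
                               
                               
                               
                               
                               


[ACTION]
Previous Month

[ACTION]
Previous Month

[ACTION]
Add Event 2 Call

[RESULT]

          January 2028         
Mo Tu We Th Fr Sa Su           
                1  2*          
 3  4  5  6  7  8  9           
10 11 12 13 14 15 16           
17 18 19 20 21 22 23           
24 25 26 27 28 29 30           
31                             
                               
                               
                               
                               
                               
                               


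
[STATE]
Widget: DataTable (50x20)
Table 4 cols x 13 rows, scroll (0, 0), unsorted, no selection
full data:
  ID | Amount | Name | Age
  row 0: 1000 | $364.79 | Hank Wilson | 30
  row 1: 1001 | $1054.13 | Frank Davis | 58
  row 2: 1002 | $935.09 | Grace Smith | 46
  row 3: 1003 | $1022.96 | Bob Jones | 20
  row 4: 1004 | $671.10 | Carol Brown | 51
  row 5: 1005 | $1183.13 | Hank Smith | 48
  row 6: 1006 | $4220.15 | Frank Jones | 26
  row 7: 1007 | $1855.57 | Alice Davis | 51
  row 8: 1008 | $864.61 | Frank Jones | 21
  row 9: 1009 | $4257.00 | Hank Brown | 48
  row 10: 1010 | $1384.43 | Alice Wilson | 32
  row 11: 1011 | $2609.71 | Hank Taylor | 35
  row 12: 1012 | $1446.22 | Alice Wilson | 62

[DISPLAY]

ID  │Amount  │Name        │Age                    
────┼────────┼────────────┼───                    
1000│$364.79 │Hank Wilson │30                     
1001│$1054.13│Frank Davis │58                     
1002│$935.09 │Grace Smith │46                     
1003│$1022.96│Bob Jones   │20                     
1004│$671.10 │Carol Brown │51                     
1005│$1183.13│Hank Smith  │48                     
1006│$4220.15│Frank Jones │26                     
1007│$1855.57│Alice Davis │51                     
1008│$864.61 │Frank Jones │21                     
1009│$4257.00│Hank Brown  │48                     
1010│$1384.43│Alice Wilson│32                     
1011│$2609.71│Hank Taylor │35                     
1012│$1446.22│Alice Wilson│62                     
                                                  
                                                  
                                                  
                                                  
                                                  


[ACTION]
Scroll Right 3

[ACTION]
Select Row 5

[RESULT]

ID  │Amount  │Name        │Age                    
────┼────────┼────────────┼───                    
1000│$364.79 │Hank Wilson │30                     
1001│$1054.13│Frank Davis │58                     
1002│$935.09 │Grace Smith │46                     
1003│$1022.96│Bob Jones   │20                     
1004│$671.10 │Carol Brown │51                     
>005│$1183.13│Hank Smith  │48                     
1006│$4220.15│Frank Jones │26                     
1007│$1855.57│Alice Davis │51                     
1008│$864.61 │Frank Jones │21                     
1009│$4257.00│Hank Brown  │48                     
1010│$1384.43│Alice Wilson│32                     
1011│$2609.71│Hank Taylor │35                     
1012│$1446.22│Alice Wilson│62                     
                                                  
                                                  
                                                  
                                                  
                                                  


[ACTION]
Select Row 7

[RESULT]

ID  │Amount  │Name        │Age                    
────┼────────┼────────────┼───                    
1000│$364.79 │Hank Wilson │30                     
1001│$1054.13│Frank Davis │58                     
1002│$935.09 │Grace Smith │46                     
1003│$1022.96│Bob Jones   │20                     
1004│$671.10 │Carol Brown │51                     
1005│$1183.13│Hank Smith  │48                     
1006│$4220.15│Frank Jones │26                     
>007│$1855.57│Alice Davis │51                     
1008│$864.61 │Frank Jones │21                     
1009│$4257.00│Hank Brown  │48                     
1010│$1384.43│Alice Wilson│32                     
1011│$2609.71│Hank Taylor │35                     
1012│$1446.22│Alice Wilson│62                     
                                                  
                                                  
                                                  
                                                  
                                                  


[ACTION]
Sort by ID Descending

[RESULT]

ID ▼│Amount  │Name        │Age                    
────┼────────┼────────────┼───                    
1012│$1446.22│Alice Wilson│62                     
1011│$2609.71│Hank Taylor │35                     
1010│$1384.43│Alice Wilson│32                     
1009│$4257.00│Hank Brown  │48                     
1008│$864.61 │Frank Jones │21                     
1007│$1855.57│Alice Davis │51                     
1006│$4220.15│Frank Jones │26                     
>005│$1183.13│Hank Smith  │48                     
1004│$671.10 │Carol Brown │51                     
1003│$1022.96│Bob Jones   │20                     
1002│$935.09 │Grace Smith │46                     
1001│$1054.13│Frank Davis │58                     
1000│$364.79 │Hank Wilson │30                     
                                                  
                                                  
                                                  
                                                  
                                                  


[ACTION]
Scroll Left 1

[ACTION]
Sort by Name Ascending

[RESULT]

ID  │Amount  │Name       ▲│Age                    
────┼────────┼────────────┼───                    
1007│$1855.57│Alice Davis │51                     
1012│$1446.22│Alice Wilson│62                     
1010│$1384.43│Alice Wilson│32                     
1003│$1022.96│Bob Jones   │20                     
1004│$671.10 │Carol Brown │51                     
1001│$1054.13│Frank Davis │58                     
1008│$864.61 │Frank Jones │21                     
>006│$4220.15│Frank Jones │26                     
1002│$935.09 │Grace Smith │46                     
1009│$4257.00│Hank Brown  │48                     
1005│$1183.13│Hank Smith  │48                     
1011│$2609.71│Hank Taylor │35                     
1000│$364.79 │Hank Wilson │30                     
                                                  
                                                  
                                                  
                                                  
                                                  


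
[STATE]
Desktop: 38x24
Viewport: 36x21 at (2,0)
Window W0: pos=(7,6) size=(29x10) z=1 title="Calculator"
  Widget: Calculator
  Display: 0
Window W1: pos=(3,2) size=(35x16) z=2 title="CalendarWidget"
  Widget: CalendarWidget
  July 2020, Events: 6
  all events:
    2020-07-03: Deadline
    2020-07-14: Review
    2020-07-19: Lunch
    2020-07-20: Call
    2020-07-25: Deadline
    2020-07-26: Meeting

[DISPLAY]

                                    
                                    
 ┏━━━━━━━━━━━━━━━━━━━━━━━━━━━━━━━━━┓
 ┃ CalendarWidget                  ┃
 ┠─────────────────────────────────┨
 ┃            July 2020            ┃
 ┃Mo Tu We Th Fr Sa Su             ┃
 ┃       1  2  3*  4  5            ┃
 ┃ 6  7  8  9 10 11 12             ┃
 ┃13 14* 15 16 17 18 19*           ┃
 ┃20* 21 22 23 24 25* 26*          ┃
 ┃27 28 29 30 31                   ┃
 ┃                                 ┃
 ┃                                 ┃
 ┃                                 ┃
 ┃                                 ┃
 ┃                                 ┃
 ┗━━━━━━━━━━━━━━━━━━━━━━━━━━━━━━━━━┛
                                    
                                    
                                    


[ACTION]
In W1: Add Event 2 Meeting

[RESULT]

                                    
                                    
 ┏━━━━━━━━━━━━━━━━━━━━━━━━━━━━━━━━━┓
 ┃ CalendarWidget                  ┃
 ┠─────────────────────────────────┨
 ┃            July 2020            ┃
 ┃Mo Tu We Th Fr Sa Su             ┃
 ┃       1  2*  3*  4  5           ┃
 ┃ 6  7  8  9 10 11 12             ┃
 ┃13 14* 15 16 17 18 19*           ┃
 ┃20* 21 22 23 24 25* 26*          ┃
 ┃27 28 29 30 31                   ┃
 ┃                                 ┃
 ┃                                 ┃
 ┃                                 ┃
 ┃                                 ┃
 ┃                                 ┃
 ┗━━━━━━━━━━━━━━━━━━━━━━━━━━━━━━━━━┛
                                    
                                    
                                    


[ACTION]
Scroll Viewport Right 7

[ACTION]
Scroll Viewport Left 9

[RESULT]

                                    
                                    
   ┏━━━━━━━━━━━━━━━━━━━━━━━━━━━━━━━━
   ┃ CalendarWidget                 
   ┠────────────────────────────────
   ┃            July 2020           
   ┃Mo Tu We Th Fr Sa Su            
   ┃       1  2*  3*  4  5          
   ┃ 6  7  8  9 10 11 12            
   ┃13 14* 15 16 17 18 19*          
   ┃20* 21 22 23 24 25* 26*         
   ┃27 28 29 30 31                  
   ┃                                
   ┃                                
   ┃                                
   ┃                                
   ┃                                
   ┗━━━━━━━━━━━━━━━━━━━━━━━━━━━━━━━━
                                    
                                    
                                    


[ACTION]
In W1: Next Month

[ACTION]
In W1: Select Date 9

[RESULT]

                                    
                                    
   ┏━━━━━━━━━━━━━━━━━━━━━━━━━━━━━━━━
   ┃ CalendarWidget                 
   ┠────────────────────────────────
   ┃           August 2020          
   ┃Mo Tu We Th Fr Sa Su            
   ┃                1  2            
   ┃ 3  4  5  6  7  8 [ 9]          
   ┃10 11 12 13 14 15 16            
   ┃17 18 19 20 21 22 23            
   ┃24 25 26 27 28 29 30            
   ┃31                              
   ┃                                
   ┃                                
   ┃                                
   ┃                                
   ┗━━━━━━━━━━━━━━━━━━━━━━━━━━━━━━━━
                                    
                                    
                                    


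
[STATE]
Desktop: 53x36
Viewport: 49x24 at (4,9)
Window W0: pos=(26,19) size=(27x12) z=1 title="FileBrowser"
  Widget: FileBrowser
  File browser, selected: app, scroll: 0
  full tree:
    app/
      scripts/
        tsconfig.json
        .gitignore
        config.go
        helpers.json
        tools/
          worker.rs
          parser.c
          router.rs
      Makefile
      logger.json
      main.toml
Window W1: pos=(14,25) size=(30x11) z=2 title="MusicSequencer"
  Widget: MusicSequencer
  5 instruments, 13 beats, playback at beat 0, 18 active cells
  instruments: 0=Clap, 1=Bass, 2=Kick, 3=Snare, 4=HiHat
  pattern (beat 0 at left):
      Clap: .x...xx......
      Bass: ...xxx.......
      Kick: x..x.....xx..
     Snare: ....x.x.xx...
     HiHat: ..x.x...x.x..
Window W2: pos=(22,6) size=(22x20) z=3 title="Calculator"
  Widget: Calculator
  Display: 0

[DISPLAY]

                  ┃                   0┃         
                  ┃┌───┬───┬───┬───┐   ┃         
                  ┃│ 7 │ 8 │ 9 │ ÷ │   ┃         
                  ┃├───┼───┼───┼───┤   ┃         
                  ┃│ 4 │ 5 │ 6 │ × │   ┃         
                  ┃├───┼───┼───┼───┤   ┃         
                  ┃│ 1 │ 2 │ 3 │ - │   ┃         
                  ┃├───┼───┼───┼───┤   ┃         
                  ┃│ 0 │ . │ = │ + │   ┃         
                  ┃├───┼───┼───┼───┤   ┃         
                  ┃│ C │ MC│ MR│ M+│   ┃━━━━━━━━┓
                  ┃└───┴───┴───┴───┘   ┃        ┃
                  ┃                    ┃────────┨
                  ┃                    ┃        ┃
                  ┃                    ┃        ┃
                  ┃                    ┃        ┃
          ┏━━━━━━━┗━━━━━━━━━━━━━━━━━━━━┛        ┃
          ┃ MusicSequencer             ┃        ┃
          ┠────────────────────────────┨        ┃
          ┃      ▼123456789012         ┃        ┃
          ┃  Clap·█···██······         ┃        ┃
          ┃  Bass···███·······         ┃━━━━━━━━┛
          ┃  Kick█··█·····██··         ┃         
          ┃ Snare····█·█·██···         ┃         


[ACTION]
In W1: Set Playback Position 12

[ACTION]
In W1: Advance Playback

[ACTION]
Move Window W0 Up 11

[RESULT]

                  ┃                   0┃        ┃
                  ┃┌───┬───┬───┬───┐   ┃────────┨
                  ┃│ 7 │ 8 │ 9 │ ÷ │   ┃        ┃
                  ┃├───┼───┼───┼───┤   ┃        ┃
                  ┃│ 4 │ 5 │ 6 │ × │   ┃        ┃
                  ┃├───┼───┼───┼───┤   ┃        ┃
                  ┃│ 1 │ 2 │ 3 │ - │   ┃        ┃
                  ┃├───┼───┼───┼───┤   ┃        ┃
                  ┃│ 0 │ . │ = │ + │   ┃        ┃
                  ┃├───┼───┼───┼───┤   ┃        ┃
                  ┃│ C │ MC│ MR│ M+│   ┃━━━━━━━━┛
                  ┃└───┴───┴───┴───┘   ┃         
                  ┃                    ┃         
                  ┃                    ┃         
                  ┃                    ┃         
                  ┃                    ┃         
          ┏━━━━━━━┗━━━━━━━━━━━━━━━━━━━━┛         
          ┃ MusicSequencer             ┃         
          ┠────────────────────────────┨         
          ┃      ▼123456789012         ┃         
          ┃  Clap·█···██······         ┃         
          ┃  Bass···███·······         ┃         
          ┃  Kick█··█·····██··         ┃         
          ┃ Snare····█·█·██···         ┃         


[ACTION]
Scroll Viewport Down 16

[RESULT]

                  ┃├───┼───┼───┼───┤   ┃        ┃
                  ┃│ 4 │ 5 │ 6 │ × │   ┃        ┃
                  ┃├───┼───┼───┼───┤   ┃        ┃
                  ┃│ 1 │ 2 │ 3 │ - │   ┃        ┃
                  ┃├───┼───┼───┼───┤   ┃        ┃
                  ┃│ 0 │ . │ = │ + │   ┃        ┃
                  ┃├───┼───┼───┼───┤   ┃        ┃
                  ┃│ C │ MC│ MR│ M+│   ┃━━━━━━━━┛
                  ┃└───┴───┴───┴───┘   ┃         
                  ┃                    ┃         
                  ┃                    ┃         
                  ┃                    ┃         
                  ┃                    ┃         
          ┏━━━━━━━┗━━━━━━━━━━━━━━━━━━━━┛         
          ┃ MusicSequencer             ┃         
          ┠────────────────────────────┨         
          ┃      ▼123456789012         ┃         
          ┃  Clap·█···██······         ┃         
          ┃  Bass···███·······         ┃         
          ┃  Kick█··█·····██··         ┃         
          ┃ Snare····█·█·██···         ┃         
          ┃ HiHat··█·█···█·█··         ┃         
          ┃                            ┃         
          ┗━━━━━━━━━━━━━━━━━━━━━━━━━━━━┛         


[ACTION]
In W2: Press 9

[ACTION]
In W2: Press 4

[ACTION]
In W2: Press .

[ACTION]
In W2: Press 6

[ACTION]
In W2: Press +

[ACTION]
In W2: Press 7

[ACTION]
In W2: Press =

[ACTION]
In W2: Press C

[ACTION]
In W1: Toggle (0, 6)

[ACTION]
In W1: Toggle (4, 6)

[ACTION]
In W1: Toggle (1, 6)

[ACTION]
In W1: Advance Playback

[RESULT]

                  ┃├───┼───┼───┼───┤   ┃        ┃
                  ┃│ 4 │ 5 │ 6 │ × │   ┃        ┃
                  ┃├───┼───┼───┼───┤   ┃        ┃
                  ┃│ 1 │ 2 │ 3 │ - │   ┃        ┃
                  ┃├───┼───┼───┼───┤   ┃        ┃
                  ┃│ 0 │ . │ = │ + │   ┃        ┃
                  ┃├───┼───┼───┼───┤   ┃        ┃
                  ┃│ C │ MC│ MR│ M+│   ┃━━━━━━━━┛
                  ┃└───┴───┴───┴───┘   ┃         
                  ┃                    ┃         
                  ┃                    ┃         
                  ┃                    ┃         
                  ┃                    ┃         
          ┏━━━━━━━┗━━━━━━━━━━━━━━━━━━━━┛         
          ┃ MusicSequencer             ┃         
          ┠────────────────────────────┨         
          ┃      0▼23456789012         ┃         
          ┃  Clap·█···█·······         ┃         
          ┃  Bass···████······         ┃         
          ┃  Kick█··█·····██··         ┃         
          ┃ Snare····█·█·██···         ┃         
          ┃ HiHat··█·█·█·█·█··         ┃         
          ┃                            ┃         
          ┗━━━━━━━━━━━━━━━━━━━━━━━━━━━━┛         


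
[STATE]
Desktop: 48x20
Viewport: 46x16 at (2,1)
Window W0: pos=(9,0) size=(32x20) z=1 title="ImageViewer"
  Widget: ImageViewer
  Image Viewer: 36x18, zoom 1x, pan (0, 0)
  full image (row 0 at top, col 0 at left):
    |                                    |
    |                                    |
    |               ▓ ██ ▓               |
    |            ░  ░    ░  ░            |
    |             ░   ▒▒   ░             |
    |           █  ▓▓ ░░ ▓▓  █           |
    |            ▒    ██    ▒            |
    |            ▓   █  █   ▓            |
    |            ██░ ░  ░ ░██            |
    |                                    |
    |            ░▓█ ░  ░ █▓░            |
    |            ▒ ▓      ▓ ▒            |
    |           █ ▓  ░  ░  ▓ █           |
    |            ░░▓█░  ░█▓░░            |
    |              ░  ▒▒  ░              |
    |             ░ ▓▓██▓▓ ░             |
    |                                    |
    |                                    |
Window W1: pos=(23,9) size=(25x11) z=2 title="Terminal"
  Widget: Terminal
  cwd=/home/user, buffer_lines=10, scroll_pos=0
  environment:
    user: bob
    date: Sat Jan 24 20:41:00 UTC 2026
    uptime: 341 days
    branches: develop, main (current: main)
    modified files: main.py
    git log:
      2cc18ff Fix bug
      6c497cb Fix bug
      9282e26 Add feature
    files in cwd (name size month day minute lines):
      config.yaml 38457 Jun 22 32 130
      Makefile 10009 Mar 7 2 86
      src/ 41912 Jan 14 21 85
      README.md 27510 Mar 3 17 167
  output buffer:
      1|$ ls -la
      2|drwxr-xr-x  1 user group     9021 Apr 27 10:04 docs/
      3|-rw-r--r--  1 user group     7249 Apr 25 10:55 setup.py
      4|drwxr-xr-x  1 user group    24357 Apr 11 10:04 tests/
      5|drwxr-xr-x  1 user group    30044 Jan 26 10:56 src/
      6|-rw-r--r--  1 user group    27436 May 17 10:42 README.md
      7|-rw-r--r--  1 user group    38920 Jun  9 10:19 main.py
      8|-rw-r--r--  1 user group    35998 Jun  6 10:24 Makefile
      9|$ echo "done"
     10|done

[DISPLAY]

       ┃ ImageViewer                  ┃       
       ┠──────────────────────────────┨       
       ┃                              ┃       
       ┃                              ┃       
       ┃               ▓ ██ ▓         ┃       
       ┃            ░  ░    ░  ░      ┃       
       ┃             ░   ▒▒   ░       ┃       
       ┃           █  ▓▓ ░░ ▓▓  █     ┃       
       ┃            ▒┏━━━━━━━━━━━━━━━━━━━━━━━┓
       ┃            ▓┃ Terminal              ┃
       ┃            █┠───────────────────────┨
       ┃             ┃$ ls -la               ┃
       ┃            ░┃drwxr-xr-x  1 user grou┃
       ┃            ▒┃-rw-r--r--  1 user grou┃
       ┃           █ ┃drwxr-xr-x  1 user grou┃
       ┃            ░┃drwxr-xr-x  1 user grou┃


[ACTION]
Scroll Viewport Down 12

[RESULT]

       ┃                              ┃       
       ┃               ▓ ██ ▓         ┃       
       ┃            ░  ░    ░  ░      ┃       
       ┃             ░   ▒▒   ░       ┃       
       ┃           █  ▓▓ ░░ ▓▓  █     ┃       
       ┃            ▒┏━━━━━━━━━━━━━━━━━━━━━━━┓
       ┃            ▓┃ Terminal              ┃
       ┃            █┠───────────────────────┨
       ┃             ┃$ ls -la               ┃
       ┃            ░┃drwxr-xr-x  1 user grou┃
       ┃            ▒┃-rw-r--r--  1 user grou┃
       ┃           █ ┃drwxr-xr-x  1 user grou┃
       ┃            ░┃drwxr-xr-x  1 user grou┃
       ┃             ┃-rw-r--r--  1 user grou┃
       ┃             ┃-rw-r--r--  1 user grou┃
       ┗━━━━━━━━━━━━━┗━━━━━━━━━━━━━━━━━━━━━━━┛


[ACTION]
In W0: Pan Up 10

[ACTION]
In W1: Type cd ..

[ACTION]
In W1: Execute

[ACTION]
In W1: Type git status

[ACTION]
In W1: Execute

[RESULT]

       ┃                              ┃       
       ┃               ▓ ██ ▓         ┃       
       ┃            ░  ░    ░  ░      ┃       
       ┃             ░   ▒▒   ░       ┃       
       ┃           █  ▓▓ ░░ ▓▓  █     ┃       
       ┃            ▒┏━━━━━━━━━━━━━━━━━━━━━━━┓
       ┃            ▓┃ Terminal              ┃
       ┃            █┠───────────────────────┨
       ┃             ┃                       ┃
       ┃            ░┃$ git status           ┃
       ┃            ▒┃On branch main         ┃
       ┃           █ ┃Changes not staged for ┃
       ┃            ░┃                       ┃
       ┃             ┃        modified:   mai┃
       ┃             ┃$ █                    ┃
       ┗━━━━━━━━━━━━━┗━━━━━━━━━━━━━━━━━━━━━━━┛


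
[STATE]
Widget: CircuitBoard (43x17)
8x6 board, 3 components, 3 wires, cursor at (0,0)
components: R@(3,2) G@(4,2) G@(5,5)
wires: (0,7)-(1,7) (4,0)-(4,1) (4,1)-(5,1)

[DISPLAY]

   0 1 2 3 4 5 6 7                         
0  [.]                          ·          
                                │          
1                               ·          
                                           
2                                          
                                           
3           R                              
                                           
4   · ─ ·   G                              
        │                                  
5       ·               G                  
Cursor: (0,0)                              
                                           
                                           
                                           
                                           


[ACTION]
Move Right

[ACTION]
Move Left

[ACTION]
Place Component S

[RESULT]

   0 1 2 3 4 5 6 7                         
0  [S]                          ·          
                                │          
1                               ·          
                                           
2                                          
                                           
3           R                              
                                           
4   · ─ ·   G                              
        │                                  
5       ·               G                  
Cursor: (0,0)                              
                                           
                                           
                                           
                                           


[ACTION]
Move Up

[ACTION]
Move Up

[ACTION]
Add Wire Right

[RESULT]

   0 1 2 3 4 5 6 7                         
0  [S]─ ·                       ·          
                                │          
1                               ·          
                                           
2                                          
                                           
3           R                              
                                           
4   · ─ ·   G                              
        │                                  
5       ·               G                  
Cursor: (0,0)                              
                                           
                                           
                                           
                                           


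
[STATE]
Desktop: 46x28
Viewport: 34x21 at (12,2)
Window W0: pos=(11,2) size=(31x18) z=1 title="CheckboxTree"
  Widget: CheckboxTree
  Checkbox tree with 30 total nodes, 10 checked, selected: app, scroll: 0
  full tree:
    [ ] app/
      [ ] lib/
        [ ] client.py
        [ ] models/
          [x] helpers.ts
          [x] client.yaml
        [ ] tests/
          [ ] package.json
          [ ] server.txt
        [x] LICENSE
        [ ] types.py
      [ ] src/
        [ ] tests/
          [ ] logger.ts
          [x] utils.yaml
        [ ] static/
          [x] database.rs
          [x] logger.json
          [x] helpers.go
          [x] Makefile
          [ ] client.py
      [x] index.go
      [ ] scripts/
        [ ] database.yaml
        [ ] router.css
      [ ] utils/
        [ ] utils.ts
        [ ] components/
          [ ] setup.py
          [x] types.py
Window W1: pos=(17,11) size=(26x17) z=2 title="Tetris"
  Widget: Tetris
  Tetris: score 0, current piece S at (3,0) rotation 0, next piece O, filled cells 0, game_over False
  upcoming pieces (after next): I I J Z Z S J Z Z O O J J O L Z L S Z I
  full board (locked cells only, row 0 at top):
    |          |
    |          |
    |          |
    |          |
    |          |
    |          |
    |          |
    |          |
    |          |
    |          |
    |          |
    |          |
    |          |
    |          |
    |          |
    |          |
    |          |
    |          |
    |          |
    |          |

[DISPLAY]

━━━━━━━━━━━━━━━━━━━━━━━━━━━━━┓    
 CheckboxTree                ┃    
─────────────────────────────┨    
>[-] app/                    ┃    
   [-] lib/                  ┃    
     [ ] client.py           ┃    
     [x] models/             ┃    
       [x] helpers.ts        ┃    
       [x] client.yaml       ┃    
     ┏━━━━━━━━━━━━━━━━━━━━━━━━┓   
     ┃ Tetris                 ┃   
     ┠────────────────────────┨   
     ┃          │Next:        ┃   
     ┃          │▓▓           ┃   
   [-┃          │▓▓           ┃   
     ┃          │             ┃   
     ┃          │             ┃   
━━━━━┃          │             ┃   
     ┃          │Score:       ┃   
     ┃          │0            ┃   
     ┃          │             ┃   


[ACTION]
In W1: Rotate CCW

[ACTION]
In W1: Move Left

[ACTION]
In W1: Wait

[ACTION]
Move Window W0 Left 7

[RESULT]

━━━━━━━━━━━━━━━━━━━━━━┓           
oxTree                ┃           
──────────────────────┨           
p/                    ┃           
lib/                  ┃           
] client.py           ┃           
] models/             ┃           
[x] helpers.ts        ┃           
[x] client.yaml       ┃           
] tes┏━━━━━━━━━━━━━━━━━━━━━━━━┓   
[ ] p┃ Tetris                 ┃   
[ ] s┠────────────────────────┨   
] LIC┃          │Next:        ┃   
] typ┃          │▓▓           ┃   
src/ ┃          │▓▓           ┃   
] tes┃          │             ┃   
[ ] l┃          │             ┃   
━━━━━┃          │             ┃   
     ┃          │Score:       ┃   
     ┃          │0            ┃   
     ┃          │             ┃   


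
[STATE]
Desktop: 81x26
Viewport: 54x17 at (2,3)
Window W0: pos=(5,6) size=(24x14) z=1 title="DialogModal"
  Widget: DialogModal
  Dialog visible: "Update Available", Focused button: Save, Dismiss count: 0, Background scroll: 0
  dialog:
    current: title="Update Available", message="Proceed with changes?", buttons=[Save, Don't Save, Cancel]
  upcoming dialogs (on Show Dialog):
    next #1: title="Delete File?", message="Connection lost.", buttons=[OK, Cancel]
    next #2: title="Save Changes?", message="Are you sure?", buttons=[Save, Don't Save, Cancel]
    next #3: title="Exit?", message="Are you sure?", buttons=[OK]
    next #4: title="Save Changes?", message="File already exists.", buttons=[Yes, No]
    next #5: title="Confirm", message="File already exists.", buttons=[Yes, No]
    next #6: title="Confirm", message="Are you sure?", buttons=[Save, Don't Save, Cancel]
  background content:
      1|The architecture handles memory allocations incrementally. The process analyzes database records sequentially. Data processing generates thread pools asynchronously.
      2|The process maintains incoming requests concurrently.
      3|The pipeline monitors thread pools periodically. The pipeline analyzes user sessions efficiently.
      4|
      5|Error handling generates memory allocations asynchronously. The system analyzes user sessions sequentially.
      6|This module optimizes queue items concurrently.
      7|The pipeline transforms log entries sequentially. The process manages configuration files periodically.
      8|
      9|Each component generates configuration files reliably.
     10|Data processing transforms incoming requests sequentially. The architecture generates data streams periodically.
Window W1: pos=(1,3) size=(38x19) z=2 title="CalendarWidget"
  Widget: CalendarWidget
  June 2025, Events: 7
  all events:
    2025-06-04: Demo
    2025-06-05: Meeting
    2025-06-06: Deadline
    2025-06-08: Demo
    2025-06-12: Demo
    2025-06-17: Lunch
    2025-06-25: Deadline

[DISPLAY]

━━━━━━━━━━━━━━━━━━━━━━━━━━━━━━━━━━━━┓                 
 CalendarWidget                     ┃                 
────────────────────────────────────┨                 
             June 2025              ┃                 
Mo Tu We Th Fr Sa Su                ┃                 
                   1                ┃                 
 2  3  4*  5*  6*  7  8*            ┃                 
 9 10 11 12* 13 14 15               ┃                 
16 17* 18 19 20 21 22               ┃                 
23 24 25* 26 27 28 29               ┃                 
30                                  ┃                 
                                    ┃                 
                                    ┃                 
                                    ┃                 
                                    ┃                 
                                    ┃                 
                                    ┃                 


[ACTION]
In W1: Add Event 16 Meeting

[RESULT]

━━━━━━━━━━━━━━━━━━━━━━━━━━━━━━━━━━━━┓                 
 CalendarWidget                     ┃                 
────────────────────────────────────┨                 
             June 2025              ┃                 
Mo Tu We Th Fr Sa Su                ┃                 
                   1                ┃                 
 2  3  4*  5*  6*  7  8*            ┃                 
 9 10 11 12* 13 14 15               ┃                 
16* 17* 18 19 20 21 22              ┃                 
23 24 25* 26 27 28 29               ┃                 
30                                  ┃                 
                                    ┃                 
                                    ┃                 
                                    ┃                 
                                    ┃                 
                                    ┃                 
                                    ┃                 


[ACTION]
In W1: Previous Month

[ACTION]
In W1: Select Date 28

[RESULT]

━━━━━━━━━━━━━━━━━━━━━━━━━━━━━━━━━━━━┓                 
 CalendarWidget                     ┃                 
────────────────────────────────────┨                 
              May 2025              ┃                 
Mo Tu We Th Fr Sa Su                ┃                 
          1  2  3  4                ┃                 
 5  6  7  8  9 10 11                ┃                 
12 13 14 15 16 17 18                ┃                 
19 20 21 22 23 24 25                ┃                 
26 27 [28] 29 30 31                 ┃                 
                                    ┃                 
                                    ┃                 
                                    ┃                 
                                    ┃                 
                                    ┃                 
                                    ┃                 
                                    ┃                 


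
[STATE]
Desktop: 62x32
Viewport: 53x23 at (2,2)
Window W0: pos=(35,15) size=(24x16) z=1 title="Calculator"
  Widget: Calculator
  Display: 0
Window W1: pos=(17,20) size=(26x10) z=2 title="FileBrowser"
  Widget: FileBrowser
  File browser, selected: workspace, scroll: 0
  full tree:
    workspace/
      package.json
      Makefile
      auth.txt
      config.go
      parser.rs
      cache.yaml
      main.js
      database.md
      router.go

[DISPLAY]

                                                     
                                                     
                                                     
                                                     
                                                     
                                                     
                                                     
                                                     
                                                     
                                                     
                                                     
                                                     
                                                     
                                 ┏━━━━━━━━━━━━━━━━━━━
                                 ┃ Calculator        
                                 ┠───────────────────
                                 ┃                   
                                 ┃┌───┬───┬───┬───┐  
               ┏━━━━━━━━━━━━━━━━━━━━━━━━┓ │ 9 │ ÷ │  
               ┃ FileBrowser            ┃─┼───┼───┤  
               ┠────────────────────────┨ │ 6 │ × │  
               ┃> [-] workspace/        ┃─┼───┼───┤  
               ┃    package.json        ┃ │ 3 │ - │  


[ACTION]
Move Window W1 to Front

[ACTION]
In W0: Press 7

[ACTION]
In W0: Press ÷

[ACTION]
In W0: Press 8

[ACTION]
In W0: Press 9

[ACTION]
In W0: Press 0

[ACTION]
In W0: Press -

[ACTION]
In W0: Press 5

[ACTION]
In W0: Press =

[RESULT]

                                                     
                                                     
                                                     
                                                     
                                                     
                                                     
                                                     
                                                     
                                                     
                                                     
                                                     
                                                     
                                                     
                                 ┏━━━━━━━━━━━━━━━━━━━
                                 ┃ Calculator        
                                 ┠───────────────────
                                 ┃          -4.992134
                                 ┃┌───┬───┬───┬───┐  
               ┏━━━━━━━━━━━━━━━━━━━━━━━━┓ │ 9 │ ÷ │  
               ┃ FileBrowser            ┃─┼───┼───┤  
               ┠────────────────────────┨ │ 6 │ × │  
               ┃> [-] workspace/        ┃─┼───┼───┤  
               ┃    package.json        ┃ │ 3 │ - │  
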